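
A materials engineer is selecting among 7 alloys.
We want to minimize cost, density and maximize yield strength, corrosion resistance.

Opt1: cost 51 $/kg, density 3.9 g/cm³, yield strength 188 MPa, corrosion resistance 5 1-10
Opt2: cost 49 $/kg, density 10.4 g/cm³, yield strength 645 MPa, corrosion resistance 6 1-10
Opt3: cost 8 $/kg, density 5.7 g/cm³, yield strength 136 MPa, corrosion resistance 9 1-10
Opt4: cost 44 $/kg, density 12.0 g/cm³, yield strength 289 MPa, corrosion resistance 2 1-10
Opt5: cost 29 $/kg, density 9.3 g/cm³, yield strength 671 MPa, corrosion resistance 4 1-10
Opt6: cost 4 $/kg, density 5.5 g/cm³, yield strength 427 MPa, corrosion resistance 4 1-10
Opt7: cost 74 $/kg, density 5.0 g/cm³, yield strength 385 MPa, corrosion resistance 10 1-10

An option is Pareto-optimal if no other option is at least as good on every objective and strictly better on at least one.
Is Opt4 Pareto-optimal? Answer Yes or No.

No

Opt5 vs Opt4: cost 29≤44, density 9.3≤12.0, yield strength 671≥289, corrosion resistance 4≥2 — Opt5 is at least as good on every objective and strictly better on at least one, so Opt5 dominates Opt4.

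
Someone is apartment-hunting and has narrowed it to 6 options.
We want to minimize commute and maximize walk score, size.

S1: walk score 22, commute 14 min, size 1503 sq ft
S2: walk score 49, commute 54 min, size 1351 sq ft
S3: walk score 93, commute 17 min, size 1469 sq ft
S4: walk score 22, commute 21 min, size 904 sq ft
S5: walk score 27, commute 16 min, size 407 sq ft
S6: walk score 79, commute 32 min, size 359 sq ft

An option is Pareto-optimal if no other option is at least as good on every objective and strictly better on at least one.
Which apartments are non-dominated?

S1: not dominated (best commute).
S2: dominated by S3 (walk score 93≥49, commute 17≤54, size 1469≥1351).
S3: not dominated (best walk score).
S4: dominated by S1 (walk score 22≥22, commute 14≤21, size 1503≥904).
S5: not dominated.
S6: dominated by S3 (walk score 93≥79, commute 17≤32, size 1469≥359).

S1, S3, S5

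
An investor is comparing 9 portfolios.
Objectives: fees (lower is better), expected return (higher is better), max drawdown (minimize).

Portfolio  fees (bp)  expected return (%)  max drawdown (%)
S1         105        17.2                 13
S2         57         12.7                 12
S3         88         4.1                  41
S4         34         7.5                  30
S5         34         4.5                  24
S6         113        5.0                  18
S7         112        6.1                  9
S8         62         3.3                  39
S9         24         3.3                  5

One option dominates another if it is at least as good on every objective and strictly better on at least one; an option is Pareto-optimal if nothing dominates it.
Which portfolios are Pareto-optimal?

S1, S2, S4, S5, S7, S9

S1: not dominated (best expected return).
S2: not dominated.
S3: dominated by S2 (fees 57≤88, expected return 12.7≥4.1, max drawdown 12≤41).
S4: not dominated.
S5: not dominated.
S6: dominated by S1 (fees 105≤113, expected return 17.2≥5.0, max drawdown 13≤18).
S7: not dominated.
S8: dominated by S2 (fees 57≤62, expected return 12.7≥3.3, max drawdown 12≤39).
S9: not dominated (best fees).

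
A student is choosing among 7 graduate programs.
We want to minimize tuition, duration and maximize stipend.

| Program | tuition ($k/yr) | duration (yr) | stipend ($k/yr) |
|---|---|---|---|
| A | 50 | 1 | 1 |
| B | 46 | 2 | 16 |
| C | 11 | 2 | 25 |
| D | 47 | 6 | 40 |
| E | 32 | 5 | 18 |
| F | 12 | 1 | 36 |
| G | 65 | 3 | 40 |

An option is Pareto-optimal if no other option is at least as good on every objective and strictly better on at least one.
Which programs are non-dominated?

C, D, F, G

A: dominated by F (tuition 12≤50, duration 1≤1, stipend 36≥1).
B: dominated by C (tuition 11≤46, duration 2≤2, stipend 25≥16).
C: not dominated (best tuition).
D: not dominated.
E: dominated by C (tuition 11≤32, duration 2≤5, stipend 25≥18).
F: not dominated.
G: not dominated.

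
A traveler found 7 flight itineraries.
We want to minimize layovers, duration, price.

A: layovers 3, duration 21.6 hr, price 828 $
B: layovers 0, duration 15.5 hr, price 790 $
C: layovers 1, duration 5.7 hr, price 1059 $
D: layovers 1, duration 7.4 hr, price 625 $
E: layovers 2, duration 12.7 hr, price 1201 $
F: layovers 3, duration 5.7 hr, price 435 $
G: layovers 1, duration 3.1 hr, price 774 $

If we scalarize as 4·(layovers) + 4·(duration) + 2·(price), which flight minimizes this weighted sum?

A: 4·3 + 4·21.6 + 2·828 = 1754.4
B: 4·0 + 4·15.5 + 2·790 = 1642.0
C: 4·1 + 4·5.7 + 2·1059 = 2144.8
D: 4·1 + 4·7.4 + 2·625 = 1283.6
E: 4·2 + 4·12.7 + 2·1201 = 2460.8
F: 4·3 + 4·5.7 + 2·435 = 904.8
G: 4·1 + 4·3.1 + 2·774 = 1564.4
Lowest: F at 904.8.

F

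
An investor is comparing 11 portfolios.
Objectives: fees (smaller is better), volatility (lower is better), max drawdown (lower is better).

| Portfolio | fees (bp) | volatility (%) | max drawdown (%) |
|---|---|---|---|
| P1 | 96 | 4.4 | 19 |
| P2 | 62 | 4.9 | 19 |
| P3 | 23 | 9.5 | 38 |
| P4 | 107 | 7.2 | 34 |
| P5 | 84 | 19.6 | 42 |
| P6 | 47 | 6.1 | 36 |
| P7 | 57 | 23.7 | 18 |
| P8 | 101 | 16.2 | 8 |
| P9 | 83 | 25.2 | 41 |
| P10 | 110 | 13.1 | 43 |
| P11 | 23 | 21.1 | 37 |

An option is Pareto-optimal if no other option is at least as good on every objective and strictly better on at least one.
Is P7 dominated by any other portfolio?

No

P1: worse on fees (96 vs 57).
P2: worse on fees (62 vs 57).
P3: worse on max drawdown (38 vs 18).
P4: worse on fees (107 vs 57).
P5: worse on fees (84 vs 57).
P6: worse on max drawdown (36 vs 18).
P8: worse on fees (101 vs 57).
P9: worse on fees (83 vs 57).
P10: worse on fees (110 vs 57).
P11: worse on max drawdown (37 vs 18).
No option is at least as good as P7 on every objective and strictly better on one.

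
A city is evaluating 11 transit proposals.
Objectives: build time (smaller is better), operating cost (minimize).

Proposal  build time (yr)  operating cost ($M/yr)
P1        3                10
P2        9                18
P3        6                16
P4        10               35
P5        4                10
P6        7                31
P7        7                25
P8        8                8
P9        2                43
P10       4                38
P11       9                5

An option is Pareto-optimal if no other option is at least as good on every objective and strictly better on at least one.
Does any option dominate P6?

P1 vs P6: build time 3≤7, operating cost 10≤31 — P1 is at least as good on every objective and strictly better on at least one, so P1 dominates P6.

Yes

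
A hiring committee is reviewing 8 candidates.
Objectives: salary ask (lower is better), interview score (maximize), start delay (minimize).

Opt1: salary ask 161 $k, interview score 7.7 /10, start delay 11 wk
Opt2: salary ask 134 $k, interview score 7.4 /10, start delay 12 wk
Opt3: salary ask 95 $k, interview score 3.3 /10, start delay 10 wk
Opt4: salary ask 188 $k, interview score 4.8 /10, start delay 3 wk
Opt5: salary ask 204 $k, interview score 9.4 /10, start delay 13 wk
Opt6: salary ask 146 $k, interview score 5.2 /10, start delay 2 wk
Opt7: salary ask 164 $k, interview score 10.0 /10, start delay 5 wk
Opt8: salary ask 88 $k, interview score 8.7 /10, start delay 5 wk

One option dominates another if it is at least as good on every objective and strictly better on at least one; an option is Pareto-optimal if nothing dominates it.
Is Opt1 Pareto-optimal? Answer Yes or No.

No

Opt8 vs Opt1: salary ask 88≤161, interview score 8.7≥7.7, start delay 5≤11 — Opt8 is at least as good on every objective and strictly better on at least one, so Opt8 dominates Opt1.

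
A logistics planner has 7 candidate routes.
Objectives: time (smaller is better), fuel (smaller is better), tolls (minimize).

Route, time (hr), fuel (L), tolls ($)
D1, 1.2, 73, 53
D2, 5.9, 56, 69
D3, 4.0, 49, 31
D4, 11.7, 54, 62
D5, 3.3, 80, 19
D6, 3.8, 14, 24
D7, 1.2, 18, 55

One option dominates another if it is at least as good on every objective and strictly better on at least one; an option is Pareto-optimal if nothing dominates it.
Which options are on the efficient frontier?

D1: not dominated.
D2: dominated by D3 (time 4.0≤5.9, fuel 49≤56, tolls 31≤69).
D3: dominated by D6 (time 3.8≤4.0, fuel 14≤49, tolls 24≤31).
D4: dominated by D3 (time 4.0≤11.7, fuel 49≤54, tolls 31≤62).
D5: not dominated (best tolls).
D6: not dominated (best fuel).
D7: not dominated.

D1, D5, D6, D7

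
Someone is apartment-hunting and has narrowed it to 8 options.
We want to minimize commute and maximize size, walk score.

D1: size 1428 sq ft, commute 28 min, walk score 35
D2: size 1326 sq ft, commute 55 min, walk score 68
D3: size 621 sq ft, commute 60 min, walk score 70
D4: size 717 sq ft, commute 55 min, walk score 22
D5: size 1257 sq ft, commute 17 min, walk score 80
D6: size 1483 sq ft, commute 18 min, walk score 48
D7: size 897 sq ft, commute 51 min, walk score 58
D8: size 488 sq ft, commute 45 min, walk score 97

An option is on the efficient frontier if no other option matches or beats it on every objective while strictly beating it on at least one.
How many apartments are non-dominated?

4

D1: dominated by D6 (size 1483≥1428, commute 18≤28, walk score 48≥35).
D2: not dominated.
D3: dominated by D5 (size 1257≥621, commute 17≤60, walk score 80≥70).
D4: dominated by D1 (size 1428≥717, commute 28≤55, walk score 35≥22).
D5: not dominated (best commute).
D6: not dominated (best size).
D7: dominated by D5 (size 1257≥897, commute 17≤51, walk score 80≥58).
D8: not dominated (best walk score).
Pareto-optimal: D2, D5, D6, D8 → 4.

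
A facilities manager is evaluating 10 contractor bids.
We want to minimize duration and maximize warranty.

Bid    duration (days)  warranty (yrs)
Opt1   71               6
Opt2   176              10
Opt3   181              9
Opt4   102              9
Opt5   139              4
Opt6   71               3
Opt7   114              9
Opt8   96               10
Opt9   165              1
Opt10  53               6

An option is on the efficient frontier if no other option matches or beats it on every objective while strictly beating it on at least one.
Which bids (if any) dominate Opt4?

Opt8

Opt8: duration 96≤102, warranty 10≥9 — dominates Opt4.
Others (Opt1, Opt2, Opt3, Opt5, Opt6, Opt7, Opt9, Opt10) are each worse than Opt4 on at least one objective.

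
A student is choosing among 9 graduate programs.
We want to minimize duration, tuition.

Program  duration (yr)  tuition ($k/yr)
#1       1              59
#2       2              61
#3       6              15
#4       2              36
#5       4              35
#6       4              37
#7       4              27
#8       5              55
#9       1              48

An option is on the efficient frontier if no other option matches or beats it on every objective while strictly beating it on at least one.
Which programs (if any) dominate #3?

none

#1: worse on tuition (59 vs 15).
#2: worse on tuition (61 vs 15).
#4: worse on tuition (36 vs 15).
#5: worse on tuition (35 vs 15).
#6: worse on tuition (37 vs 15).
#7: worse on tuition (27 vs 15).
#8: worse on tuition (55 vs 15).
#9: worse on tuition (48 vs 15).
No option dominates #3.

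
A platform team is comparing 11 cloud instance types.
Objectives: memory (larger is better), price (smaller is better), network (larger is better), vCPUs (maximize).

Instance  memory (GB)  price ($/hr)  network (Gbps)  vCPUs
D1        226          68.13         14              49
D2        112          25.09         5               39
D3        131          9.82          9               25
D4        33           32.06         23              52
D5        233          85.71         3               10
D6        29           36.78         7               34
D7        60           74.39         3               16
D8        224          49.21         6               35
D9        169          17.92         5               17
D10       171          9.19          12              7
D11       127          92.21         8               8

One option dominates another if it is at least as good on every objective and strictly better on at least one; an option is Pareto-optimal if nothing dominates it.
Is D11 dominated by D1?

Yes

D1 vs D11: memory 226≥127, price 68.13≤92.21, network 14≥8, vCPUs 49≥8 — D1 is at least as good on every objective with at least one strict improvement.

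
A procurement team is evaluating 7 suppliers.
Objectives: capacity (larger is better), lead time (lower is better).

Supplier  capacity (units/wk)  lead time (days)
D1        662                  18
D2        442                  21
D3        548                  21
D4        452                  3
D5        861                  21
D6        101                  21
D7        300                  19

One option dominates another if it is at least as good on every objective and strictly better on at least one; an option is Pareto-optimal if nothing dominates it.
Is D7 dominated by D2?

No

D2 vs D7: D2 is worse on lead time (21 vs 19), so it does not dominate D7.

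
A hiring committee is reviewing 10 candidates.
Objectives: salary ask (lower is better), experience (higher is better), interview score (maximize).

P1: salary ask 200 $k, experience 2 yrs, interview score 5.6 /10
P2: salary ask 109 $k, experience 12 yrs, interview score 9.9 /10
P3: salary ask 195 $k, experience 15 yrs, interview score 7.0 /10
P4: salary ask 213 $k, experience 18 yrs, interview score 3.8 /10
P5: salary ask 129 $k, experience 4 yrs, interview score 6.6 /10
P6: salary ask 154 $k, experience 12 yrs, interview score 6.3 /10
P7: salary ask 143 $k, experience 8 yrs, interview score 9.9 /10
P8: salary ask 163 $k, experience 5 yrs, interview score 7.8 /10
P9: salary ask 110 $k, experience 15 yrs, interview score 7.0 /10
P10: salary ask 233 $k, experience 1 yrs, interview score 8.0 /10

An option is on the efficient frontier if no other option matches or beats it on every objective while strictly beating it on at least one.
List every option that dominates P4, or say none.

P1: worse on experience (2 vs 18).
P2: worse on experience (12 vs 18).
P3: worse on experience (15 vs 18).
P5: worse on experience (4 vs 18).
P6: worse on experience (12 vs 18).
P7: worse on experience (8 vs 18).
P8: worse on experience (5 vs 18).
P9: worse on experience (15 vs 18).
P10: worse on salary ask (233 vs 213).
No option dominates P4.

none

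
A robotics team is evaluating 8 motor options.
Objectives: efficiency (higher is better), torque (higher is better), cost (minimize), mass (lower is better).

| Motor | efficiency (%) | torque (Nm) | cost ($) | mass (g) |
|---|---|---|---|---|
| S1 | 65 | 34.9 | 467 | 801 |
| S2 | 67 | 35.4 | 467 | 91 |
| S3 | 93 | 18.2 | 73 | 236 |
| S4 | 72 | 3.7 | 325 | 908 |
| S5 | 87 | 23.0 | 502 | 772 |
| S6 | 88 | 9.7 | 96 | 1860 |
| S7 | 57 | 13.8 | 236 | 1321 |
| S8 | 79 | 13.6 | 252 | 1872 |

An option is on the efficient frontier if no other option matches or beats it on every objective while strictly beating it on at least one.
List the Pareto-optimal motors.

S1: dominated by S2 (efficiency 67≥65, torque 35.4≥34.9, cost 467≤467, mass 91≤801).
S2: not dominated (best torque).
S3: not dominated (best efficiency).
S4: dominated by S3 (efficiency 93≥72, torque 18.2≥3.7, cost 73≤325, mass 236≤908).
S5: not dominated.
S6: dominated by S3 (efficiency 93≥88, torque 18.2≥9.7, cost 73≤96, mass 236≤1860).
S7: dominated by S3 (efficiency 93≥57, torque 18.2≥13.8, cost 73≤236, mass 236≤1321).
S8: dominated by S3 (efficiency 93≥79, torque 18.2≥13.6, cost 73≤252, mass 236≤1872).

S2, S3, S5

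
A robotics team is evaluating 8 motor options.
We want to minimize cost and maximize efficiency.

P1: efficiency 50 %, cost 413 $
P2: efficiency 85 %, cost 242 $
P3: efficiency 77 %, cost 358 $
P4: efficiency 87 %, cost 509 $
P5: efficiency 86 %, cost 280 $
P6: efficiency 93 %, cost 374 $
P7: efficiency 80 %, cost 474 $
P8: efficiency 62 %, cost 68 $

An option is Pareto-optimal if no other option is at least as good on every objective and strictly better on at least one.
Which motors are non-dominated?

P1: dominated by P2 (efficiency 85≥50, cost 242≤413).
P2: not dominated.
P3: dominated by P2 (efficiency 85≥77, cost 242≤358).
P4: dominated by P6 (efficiency 93≥87, cost 374≤509).
P5: not dominated.
P6: not dominated (best efficiency).
P7: dominated by P2 (efficiency 85≥80, cost 242≤474).
P8: not dominated (best cost).

P2, P5, P6, P8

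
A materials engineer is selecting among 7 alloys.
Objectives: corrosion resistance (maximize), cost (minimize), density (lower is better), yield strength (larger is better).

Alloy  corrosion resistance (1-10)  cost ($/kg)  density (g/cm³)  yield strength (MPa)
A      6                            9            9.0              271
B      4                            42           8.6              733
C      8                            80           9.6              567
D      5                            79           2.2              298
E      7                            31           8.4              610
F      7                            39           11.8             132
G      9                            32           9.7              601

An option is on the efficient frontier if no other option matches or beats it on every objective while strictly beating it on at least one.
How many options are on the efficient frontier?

6

A: not dominated (best cost).
B: not dominated (best yield strength).
C: not dominated.
D: not dominated (best density).
E: not dominated.
F: dominated by E (corrosion resistance 7≥7, cost 31≤39, density 8.4≤11.8, yield strength 610≥132).
G: not dominated (best corrosion resistance).
Pareto-optimal: A, B, C, D, E, G → 6.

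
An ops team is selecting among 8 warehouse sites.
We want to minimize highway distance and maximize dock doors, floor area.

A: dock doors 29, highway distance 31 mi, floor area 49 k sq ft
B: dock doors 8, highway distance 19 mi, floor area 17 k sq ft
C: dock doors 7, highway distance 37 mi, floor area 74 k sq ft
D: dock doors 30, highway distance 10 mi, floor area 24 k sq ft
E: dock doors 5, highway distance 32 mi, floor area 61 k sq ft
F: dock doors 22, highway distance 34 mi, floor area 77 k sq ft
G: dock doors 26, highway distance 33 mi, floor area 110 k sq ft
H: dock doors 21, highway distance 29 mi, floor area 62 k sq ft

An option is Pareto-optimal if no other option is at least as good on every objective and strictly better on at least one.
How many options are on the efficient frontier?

A: not dominated.
B: dominated by D (dock doors 30≥8, highway distance 10≤19, floor area 24≥17).
C: dominated by F (dock doors 22≥7, highway distance 34≤37, floor area 77≥74).
D: not dominated (best dock doors).
E: dominated by H (dock doors 21≥5, highway distance 29≤32, floor area 62≥61).
F: dominated by G (dock doors 26≥22, highway distance 33≤34, floor area 110≥77).
G: not dominated (best floor area).
H: not dominated.
Pareto-optimal: A, D, G, H → 4.

4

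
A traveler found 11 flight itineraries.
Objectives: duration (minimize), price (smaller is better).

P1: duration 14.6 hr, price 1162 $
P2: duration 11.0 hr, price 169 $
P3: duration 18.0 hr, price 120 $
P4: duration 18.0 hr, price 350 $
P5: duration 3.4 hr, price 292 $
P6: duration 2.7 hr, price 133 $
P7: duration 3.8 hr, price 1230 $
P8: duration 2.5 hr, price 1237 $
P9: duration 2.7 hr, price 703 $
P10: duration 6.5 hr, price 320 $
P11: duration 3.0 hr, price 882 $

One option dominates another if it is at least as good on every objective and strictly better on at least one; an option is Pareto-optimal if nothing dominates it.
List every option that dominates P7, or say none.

P5, P6, P9, P11

P5: duration 3.4≤3.8, price 292≤1230 — dominates P7.
P6: duration 2.7≤3.8, price 133≤1230 — dominates P7.
P9: duration 2.7≤3.8, price 703≤1230 — dominates P7.
P11: duration 3.0≤3.8, price 882≤1230 — dominates P7.
Others (P1, P2, P3, P4, P8, P10) are each worse than P7 on at least one objective.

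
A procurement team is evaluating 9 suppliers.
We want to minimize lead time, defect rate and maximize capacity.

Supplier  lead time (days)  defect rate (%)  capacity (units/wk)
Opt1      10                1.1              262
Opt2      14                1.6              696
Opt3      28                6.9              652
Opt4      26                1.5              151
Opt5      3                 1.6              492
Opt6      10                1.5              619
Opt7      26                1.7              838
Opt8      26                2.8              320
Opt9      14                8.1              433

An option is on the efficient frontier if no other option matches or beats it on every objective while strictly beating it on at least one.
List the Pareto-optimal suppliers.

Opt1: not dominated (best defect rate).
Opt2: not dominated.
Opt3: dominated by Opt2 (lead time 14≤28, defect rate 1.6≤6.9, capacity 696≥652).
Opt4: dominated by Opt1 (lead time 10≤26, defect rate 1.1≤1.5, capacity 262≥151).
Opt5: not dominated (best lead time).
Opt6: not dominated.
Opt7: not dominated (best capacity).
Opt8: dominated by Opt2 (lead time 14≤26, defect rate 1.6≤2.8, capacity 696≥320).
Opt9: dominated by Opt2 (lead time 14≤14, defect rate 1.6≤8.1, capacity 696≥433).

Opt1, Opt2, Opt5, Opt6, Opt7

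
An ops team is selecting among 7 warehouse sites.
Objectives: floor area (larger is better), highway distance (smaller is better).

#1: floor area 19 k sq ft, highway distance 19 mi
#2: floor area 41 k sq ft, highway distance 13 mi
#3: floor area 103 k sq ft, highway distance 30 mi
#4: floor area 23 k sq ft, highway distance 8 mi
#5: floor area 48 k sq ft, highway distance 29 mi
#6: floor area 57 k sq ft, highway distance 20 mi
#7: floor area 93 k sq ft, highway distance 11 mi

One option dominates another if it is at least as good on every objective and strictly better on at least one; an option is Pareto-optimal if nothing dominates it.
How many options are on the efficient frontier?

#1: dominated by #2 (floor area 41≥19, highway distance 13≤19).
#2: dominated by #7 (floor area 93≥41, highway distance 11≤13).
#3: not dominated (best floor area).
#4: not dominated (best highway distance).
#5: dominated by #6 (floor area 57≥48, highway distance 20≤29).
#6: dominated by #7 (floor area 93≥57, highway distance 11≤20).
#7: not dominated.
Pareto-optimal: #3, #4, #7 → 3.

3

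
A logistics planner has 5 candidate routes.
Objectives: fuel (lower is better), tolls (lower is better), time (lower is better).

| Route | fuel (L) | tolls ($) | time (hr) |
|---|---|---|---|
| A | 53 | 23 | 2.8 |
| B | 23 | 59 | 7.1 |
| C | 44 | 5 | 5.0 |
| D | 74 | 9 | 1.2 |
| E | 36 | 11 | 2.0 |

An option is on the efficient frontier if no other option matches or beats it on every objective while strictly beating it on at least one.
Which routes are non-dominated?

A: dominated by E (fuel 36≤53, tolls 11≤23, time 2.0≤2.8).
B: not dominated (best fuel).
C: not dominated (best tolls).
D: not dominated (best time).
E: not dominated.

B, C, D, E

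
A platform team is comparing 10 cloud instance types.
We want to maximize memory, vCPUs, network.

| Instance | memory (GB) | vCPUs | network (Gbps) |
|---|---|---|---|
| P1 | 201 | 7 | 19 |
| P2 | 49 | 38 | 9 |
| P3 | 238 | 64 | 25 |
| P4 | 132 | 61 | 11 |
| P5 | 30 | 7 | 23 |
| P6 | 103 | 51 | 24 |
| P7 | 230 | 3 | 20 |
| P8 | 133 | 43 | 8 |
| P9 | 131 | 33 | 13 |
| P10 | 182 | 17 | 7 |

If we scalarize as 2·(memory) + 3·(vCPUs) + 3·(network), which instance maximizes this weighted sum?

P1: 2·201 + 3·7 + 3·19 = 480
P2: 2·49 + 3·38 + 3·9 = 239
P3: 2·238 + 3·64 + 3·25 = 743
P4: 2·132 + 3·61 + 3·11 = 480
P5: 2·30 + 3·7 + 3·23 = 150
P6: 2·103 + 3·51 + 3·24 = 431
P7: 2·230 + 3·3 + 3·20 = 529
P8: 2·133 + 3·43 + 3·8 = 419
P9: 2·131 + 3·33 + 3·13 = 400
P10: 2·182 + 3·17 + 3·7 = 436
Highest: P3 at 743.

P3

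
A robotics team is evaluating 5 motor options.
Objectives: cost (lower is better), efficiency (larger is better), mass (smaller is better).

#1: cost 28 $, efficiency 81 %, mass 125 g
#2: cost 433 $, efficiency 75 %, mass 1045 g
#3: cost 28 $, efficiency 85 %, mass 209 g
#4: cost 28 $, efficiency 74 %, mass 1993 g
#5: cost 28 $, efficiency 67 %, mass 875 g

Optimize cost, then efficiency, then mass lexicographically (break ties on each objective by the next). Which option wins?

#3

First minimize cost: best is 28, kept {#1, #3, #4, #5}.
Then maximize efficiency: best is 85, kept {#3}.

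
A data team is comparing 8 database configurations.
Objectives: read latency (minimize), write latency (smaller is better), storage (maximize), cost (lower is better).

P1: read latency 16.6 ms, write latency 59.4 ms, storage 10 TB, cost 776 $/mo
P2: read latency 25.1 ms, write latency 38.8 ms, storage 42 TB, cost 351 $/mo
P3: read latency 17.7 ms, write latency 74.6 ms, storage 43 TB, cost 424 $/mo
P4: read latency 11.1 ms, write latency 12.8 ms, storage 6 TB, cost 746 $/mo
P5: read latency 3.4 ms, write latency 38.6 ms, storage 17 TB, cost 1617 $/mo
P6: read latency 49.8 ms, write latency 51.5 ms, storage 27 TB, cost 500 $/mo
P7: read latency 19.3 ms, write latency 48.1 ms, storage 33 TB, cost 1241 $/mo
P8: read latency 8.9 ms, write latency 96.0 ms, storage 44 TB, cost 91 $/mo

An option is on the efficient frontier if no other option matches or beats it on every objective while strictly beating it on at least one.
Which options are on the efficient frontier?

P1, P2, P3, P4, P5, P7, P8

P1: not dominated.
P2: not dominated.
P3: not dominated.
P4: not dominated (best write latency).
P5: not dominated (best read latency).
P6: dominated by P2 (read latency 25.1≤49.8, write latency 38.8≤51.5, storage 42≥27, cost 351≤500).
P7: not dominated.
P8: not dominated (best storage).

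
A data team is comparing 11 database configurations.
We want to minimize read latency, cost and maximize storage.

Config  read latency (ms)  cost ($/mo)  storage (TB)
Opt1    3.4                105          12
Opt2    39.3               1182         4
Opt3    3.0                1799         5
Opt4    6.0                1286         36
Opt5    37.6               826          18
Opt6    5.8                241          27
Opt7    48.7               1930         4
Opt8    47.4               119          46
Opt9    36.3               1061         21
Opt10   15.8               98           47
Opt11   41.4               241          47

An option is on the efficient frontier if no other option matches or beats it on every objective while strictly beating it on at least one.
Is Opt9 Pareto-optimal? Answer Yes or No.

Opt6 vs Opt9: read latency 5.8≤36.3, cost 241≤1061, storage 27≥21 — Opt6 is at least as good on every objective and strictly better on at least one, so Opt6 dominates Opt9.

No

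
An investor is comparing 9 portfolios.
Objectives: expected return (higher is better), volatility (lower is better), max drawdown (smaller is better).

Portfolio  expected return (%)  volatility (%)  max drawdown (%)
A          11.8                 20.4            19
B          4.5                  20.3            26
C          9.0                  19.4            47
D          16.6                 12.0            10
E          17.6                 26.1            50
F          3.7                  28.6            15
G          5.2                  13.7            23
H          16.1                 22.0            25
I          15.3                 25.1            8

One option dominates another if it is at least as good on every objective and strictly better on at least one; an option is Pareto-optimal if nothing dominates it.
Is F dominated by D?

Yes

D vs F: expected return 16.6≥3.7, volatility 12.0≤28.6, max drawdown 10≤15 — D is at least as good on every objective with at least one strict improvement.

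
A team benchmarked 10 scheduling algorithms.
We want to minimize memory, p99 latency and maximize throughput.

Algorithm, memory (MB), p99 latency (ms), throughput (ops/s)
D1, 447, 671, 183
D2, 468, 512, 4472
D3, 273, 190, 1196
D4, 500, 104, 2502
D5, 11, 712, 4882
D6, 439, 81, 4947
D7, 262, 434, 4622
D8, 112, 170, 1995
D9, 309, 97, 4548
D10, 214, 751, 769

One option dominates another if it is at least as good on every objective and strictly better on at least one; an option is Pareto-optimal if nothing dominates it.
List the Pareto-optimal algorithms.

D5, D6, D7, D8, D9

D1: dominated by D3 (memory 273≤447, p99 latency 190≤671, throughput 1196≥183).
D2: dominated by D6 (memory 439≤468, p99 latency 81≤512, throughput 4947≥4472).
D3: dominated by D8 (memory 112≤273, p99 latency 170≤190, throughput 1995≥1196).
D4: dominated by D6 (memory 439≤500, p99 latency 81≤104, throughput 4947≥2502).
D5: not dominated (best memory).
D6: not dominated (best p99 latency).
D7: not dominated.
D8: not dominated.
D9: not dominated.
D10: dominated by D5 (memory 11≤214, p99 latency 712≤751, throughput 4882≥769).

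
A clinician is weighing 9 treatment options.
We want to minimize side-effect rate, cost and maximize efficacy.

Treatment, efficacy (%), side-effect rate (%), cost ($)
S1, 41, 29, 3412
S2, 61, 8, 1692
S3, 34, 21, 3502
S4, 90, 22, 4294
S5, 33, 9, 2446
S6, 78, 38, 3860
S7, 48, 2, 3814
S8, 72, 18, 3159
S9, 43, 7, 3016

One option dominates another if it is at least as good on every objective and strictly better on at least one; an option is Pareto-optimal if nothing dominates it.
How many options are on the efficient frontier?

6

S1: dominated by S2 (efficacy 61≥41, side-effect rate 8≤29, cost 1692≤3412).
S2: not dominated (best cost).
S3: dominated by S2 (efficacy 61≥34, side-effect rate 8≤21, cost 1692≤3502).
S4: not dominated (best efficacy).
S5: dominated by S2 (efficacy 61≥33, side-effect rate 8≤9, cost 1692≤2446).
S6: not dominated.
S7: not dominated (best side-effect rate).
S8: not dominated.
S9: not dominated.
Pareto-optimal: S2, S4, S6, S7, S8, S9 → 6.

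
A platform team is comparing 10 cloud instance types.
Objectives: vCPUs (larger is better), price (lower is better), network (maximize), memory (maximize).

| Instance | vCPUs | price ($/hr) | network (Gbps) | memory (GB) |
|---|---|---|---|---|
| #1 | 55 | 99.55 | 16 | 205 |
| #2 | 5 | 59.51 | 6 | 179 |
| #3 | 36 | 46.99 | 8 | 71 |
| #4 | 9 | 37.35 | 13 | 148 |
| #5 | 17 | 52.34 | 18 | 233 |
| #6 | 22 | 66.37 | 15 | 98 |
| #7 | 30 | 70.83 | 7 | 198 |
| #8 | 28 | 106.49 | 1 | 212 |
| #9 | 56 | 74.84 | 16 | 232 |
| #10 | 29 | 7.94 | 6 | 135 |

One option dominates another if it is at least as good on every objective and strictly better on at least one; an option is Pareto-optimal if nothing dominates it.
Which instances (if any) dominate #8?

#9

#9: vCPUs 56≥28, price 74.84≤106.49, network 16≥1, memory 232≥212 — dominates #8.
Others (#1, #2, #3, #4, #5, #6, #7, #10) are each worse than #8 on at least one objective.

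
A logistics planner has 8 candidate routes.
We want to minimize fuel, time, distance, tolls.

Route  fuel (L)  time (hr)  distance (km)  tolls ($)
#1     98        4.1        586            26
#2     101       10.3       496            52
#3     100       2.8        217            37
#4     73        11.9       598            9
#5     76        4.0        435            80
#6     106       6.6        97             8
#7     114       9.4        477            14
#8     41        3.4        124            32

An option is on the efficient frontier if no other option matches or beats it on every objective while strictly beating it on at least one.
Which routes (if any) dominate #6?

#1: worse on distance (586 vs 97).
#2: worse on time (10.3 vs 6.6).
#3: worse on distance (217 vs 97).
#4: worse on time (11.9 vs 6.6).
#5: worse on distance (435 vs 97).
#7: worse on fuel (114 vs 106).
#8: worse on distance (124 vs 97).
No option dominates #6.

none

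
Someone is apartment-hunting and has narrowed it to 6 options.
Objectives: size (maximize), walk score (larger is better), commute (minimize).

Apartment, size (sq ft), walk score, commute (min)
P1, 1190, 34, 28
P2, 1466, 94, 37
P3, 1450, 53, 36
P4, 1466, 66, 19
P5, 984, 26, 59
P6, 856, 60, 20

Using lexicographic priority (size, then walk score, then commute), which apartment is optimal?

P2

First maximize size: best is 1466, kept {P2, P4}.
Then maximize walk score: best is 94, kept {P2}.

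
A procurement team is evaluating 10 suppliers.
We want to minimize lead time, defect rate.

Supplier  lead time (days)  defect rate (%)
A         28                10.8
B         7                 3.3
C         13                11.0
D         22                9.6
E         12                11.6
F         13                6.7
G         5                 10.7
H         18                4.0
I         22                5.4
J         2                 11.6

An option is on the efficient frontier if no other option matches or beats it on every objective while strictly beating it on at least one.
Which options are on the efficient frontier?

B, G, J

A: dominated by B (lead time 7≤28, defect rate 3.3≤10.8).
B: not dominated (best defect rate).
C: dominated by B (lead time 7≤13, defect rate 3.3≤11.0).
D: dominated by B (lead time 7≤22, defect rate 3.3≤9.6).
E: dominated by B (lead time 7≤12, defect rate 3.3≤11.6).
F: dominated by B (lead time 7≤13, defect rate 3.3≤6.7).
G: not dominated.
H: dominated by B (lead time 7≤18, defect rate 3.3≤4.0).
I: dominated by B (lead time 7≤22, defect rate 3.3≤5.4).
J: not dominated (best lead time).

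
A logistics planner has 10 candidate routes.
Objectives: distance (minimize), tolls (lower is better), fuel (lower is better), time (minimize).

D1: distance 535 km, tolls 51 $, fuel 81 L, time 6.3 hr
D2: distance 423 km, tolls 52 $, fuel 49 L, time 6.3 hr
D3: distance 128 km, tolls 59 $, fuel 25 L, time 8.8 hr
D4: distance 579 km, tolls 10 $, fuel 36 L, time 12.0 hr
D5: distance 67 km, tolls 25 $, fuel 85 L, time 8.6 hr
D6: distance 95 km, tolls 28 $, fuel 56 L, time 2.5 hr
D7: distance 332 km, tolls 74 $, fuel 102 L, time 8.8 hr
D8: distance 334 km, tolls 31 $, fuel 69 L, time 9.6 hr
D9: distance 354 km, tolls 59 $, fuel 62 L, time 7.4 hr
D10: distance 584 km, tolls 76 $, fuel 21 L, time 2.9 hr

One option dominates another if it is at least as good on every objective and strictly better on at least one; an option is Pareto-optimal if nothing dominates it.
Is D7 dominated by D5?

Yes

D5 vs D7: distance 67≤332, tolls 25≤74, fuel 85≤102, time 8.6≤8.8 — D5 is at least as good on every objective with at least one strict improvement.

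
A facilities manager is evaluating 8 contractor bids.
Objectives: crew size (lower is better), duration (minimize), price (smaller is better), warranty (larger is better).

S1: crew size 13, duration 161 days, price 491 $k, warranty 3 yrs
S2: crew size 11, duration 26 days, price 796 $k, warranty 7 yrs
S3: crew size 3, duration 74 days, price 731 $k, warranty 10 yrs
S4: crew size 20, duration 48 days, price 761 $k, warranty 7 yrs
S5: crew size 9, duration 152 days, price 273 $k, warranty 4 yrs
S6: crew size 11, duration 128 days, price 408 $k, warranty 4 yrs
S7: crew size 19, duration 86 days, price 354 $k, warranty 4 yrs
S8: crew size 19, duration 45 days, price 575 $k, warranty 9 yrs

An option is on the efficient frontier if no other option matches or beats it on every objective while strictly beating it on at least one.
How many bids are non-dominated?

S1: dominated by S5 (crew size 9≤13, duration 152≤161, price 273≤491, warranty 4≥3).
S2: not dominated (best duration).
S3: not dominated (best crew size).
S4: dominated by S8 (crew size 19≤20, duration 45≤48, price 575≤761, warranty 9≥7).
S5: not dominated (best price).
S6: not dominated.
S7: not dominated.
S8: not dominated.
Pareto-optimal: S2, S3, S5, S6, S7, S8 → 6.

6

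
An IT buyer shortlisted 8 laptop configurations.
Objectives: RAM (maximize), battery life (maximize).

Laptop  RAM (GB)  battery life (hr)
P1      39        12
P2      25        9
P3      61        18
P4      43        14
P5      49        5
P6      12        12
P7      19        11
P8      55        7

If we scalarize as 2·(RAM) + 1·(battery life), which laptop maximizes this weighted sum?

P3

P1: 2·39 + 1·12 = 90
P2: 2·25 + 1·9 = 59
P3: 2·61 + 1·18 = 140
P4: 2·43 + 1·14 = 100
P5: 2·49 + 1·5 = 103
P6: 2·12 + 1·12 = 36
P7: 2·19 + 1·11 = 49
P8: 2·55 + 1·7 = 117
Highest: P3 at 140.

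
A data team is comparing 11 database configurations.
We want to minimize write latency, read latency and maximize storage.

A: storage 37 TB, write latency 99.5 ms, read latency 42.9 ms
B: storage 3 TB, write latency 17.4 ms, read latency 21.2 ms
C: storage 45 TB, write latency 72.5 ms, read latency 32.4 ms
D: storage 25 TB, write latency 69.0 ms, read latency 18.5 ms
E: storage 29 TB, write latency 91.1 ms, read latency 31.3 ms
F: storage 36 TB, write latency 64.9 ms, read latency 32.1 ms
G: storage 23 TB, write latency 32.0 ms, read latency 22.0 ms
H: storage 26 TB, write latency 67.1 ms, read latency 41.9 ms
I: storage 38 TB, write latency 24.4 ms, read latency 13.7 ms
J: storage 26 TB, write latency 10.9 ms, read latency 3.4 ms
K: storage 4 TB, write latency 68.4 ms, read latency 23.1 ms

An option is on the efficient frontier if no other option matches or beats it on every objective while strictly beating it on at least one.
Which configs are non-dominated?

A: dominated by C (storage 45≥37, write latency 72.5≤99.5, read latency 32.4≤42.9).
B: dominated by J (storage 26≥3, write latency 10.9≤17.4, read latency 3.4≤21.2).
C: not dominated (best storage).
D: dominated by I (storage 38≥25, write latency 24.4≤69.0, read latency 13.7≤18.5).
E: dominated by I (storage 38≥29, write latency 24.4≤91.1, read latency 13.7≤31.3).
F: dominated by I (storage 38≥36, write latency 24.4≤64.9, read latency 13.7≤32.1).
G: dominated by I (storage 38≥23, write latency 24.4≤32.0, read latency 13.7≤22.0).
H: dominated by F (storage 36≥26, write latency 64.9≤67.1, read latency 32.1≤41.9).
I: not dominated.
J: not dominated (best write latency).
K: dominated by G (storage 23≥4, write latency 32.0≤68.4, read latency 22.0≤23.1).

C, I, J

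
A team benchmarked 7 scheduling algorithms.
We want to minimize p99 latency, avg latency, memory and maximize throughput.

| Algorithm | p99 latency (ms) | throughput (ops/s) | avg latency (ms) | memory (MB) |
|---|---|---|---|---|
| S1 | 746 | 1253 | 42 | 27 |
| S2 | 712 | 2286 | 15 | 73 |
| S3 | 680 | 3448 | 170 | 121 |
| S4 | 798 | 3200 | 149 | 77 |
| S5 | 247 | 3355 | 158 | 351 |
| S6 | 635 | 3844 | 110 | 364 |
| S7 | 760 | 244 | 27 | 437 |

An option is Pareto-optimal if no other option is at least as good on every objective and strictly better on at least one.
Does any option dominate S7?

S2 vs S7: p99 latency 712≤760, throughput 2286≥244, avg latency 15≤27, memory 73≤437 — S2 is at least as good on every objective and strictly better on at least one, so S2 dominates S7.

Yes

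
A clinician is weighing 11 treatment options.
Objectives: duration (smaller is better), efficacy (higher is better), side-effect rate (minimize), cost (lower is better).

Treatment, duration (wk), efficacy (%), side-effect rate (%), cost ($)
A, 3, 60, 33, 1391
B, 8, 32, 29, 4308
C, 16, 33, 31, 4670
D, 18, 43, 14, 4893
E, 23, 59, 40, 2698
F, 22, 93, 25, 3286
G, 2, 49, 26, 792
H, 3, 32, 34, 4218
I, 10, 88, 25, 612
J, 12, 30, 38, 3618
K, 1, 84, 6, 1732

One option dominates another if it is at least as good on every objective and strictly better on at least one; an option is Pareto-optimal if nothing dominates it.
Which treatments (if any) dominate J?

A, G, I, K

A: duration 3≤12, efficacy 60≥30, side-effect rate 33≤38, cost 1391≤3618 — dominates J.
G: duration 2≤12, efficacy 49≥30, side-effect rate 26≤38, cost 792≤3618 — dominates J.
I: duration 10≤12, efficacy 88≥30, side-effect rate 25≤38, cost 612≤3618 — dominates J.
K: duration 1≤12, efficacy 84≥30, side-effect rate 6≤38, cost 1732≤3618 — dominates J.
Others (B, C, D, E, F, H) are each worse than J on at least one objective.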